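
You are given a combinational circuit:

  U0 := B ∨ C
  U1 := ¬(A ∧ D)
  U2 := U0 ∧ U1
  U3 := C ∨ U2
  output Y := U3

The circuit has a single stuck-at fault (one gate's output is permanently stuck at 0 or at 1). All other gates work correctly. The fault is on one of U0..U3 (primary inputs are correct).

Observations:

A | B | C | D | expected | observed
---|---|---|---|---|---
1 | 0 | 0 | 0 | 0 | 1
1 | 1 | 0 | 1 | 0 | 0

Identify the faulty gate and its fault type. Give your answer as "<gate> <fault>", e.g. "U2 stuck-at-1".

U0 stuck-at-1

Fault-free values for test 1 (A=1, B=0, C=0, D=0): U0=0, U1=1, U2=0, U3=0, giving Y=0. Observed 1.
Test 1: faults giving observed 1 are {U0 stuck-at-1, U2 stuck-at-1, U3 stuck-at-1}.
Test 2 (A=1, B=1, C=0, D=1): fault-free U0=1, U1=0, U2=0, U3=0 → 0; observed 0. Eliminates U2 stuck-at-1, U3 stuck-at-1.
Only U0 stuck-at-1 is consistent with every test.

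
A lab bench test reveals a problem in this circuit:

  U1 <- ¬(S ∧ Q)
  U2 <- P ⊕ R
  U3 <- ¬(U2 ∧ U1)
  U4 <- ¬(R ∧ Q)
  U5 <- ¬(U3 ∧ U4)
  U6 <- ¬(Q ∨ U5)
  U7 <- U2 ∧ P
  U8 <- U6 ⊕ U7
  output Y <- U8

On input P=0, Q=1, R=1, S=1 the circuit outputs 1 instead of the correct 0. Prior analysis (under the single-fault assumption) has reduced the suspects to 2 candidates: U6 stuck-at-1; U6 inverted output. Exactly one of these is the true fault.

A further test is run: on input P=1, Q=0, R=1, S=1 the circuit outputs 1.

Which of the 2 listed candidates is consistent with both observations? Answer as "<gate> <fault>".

U6 stuck-at-1

Evaluate each candidate on input P=1, Q=0, R=1, S=1:
  U6 stuck-at-1: U1=1, U2=0, U3=1, U4=1, U5=0, U6=1 [stuck-at-1], U7=0, U8=1 → 1 — matches
  U6 inverted output: U1=1, U2=0, U3=1, U4=1, U5=0, U6=0 [inverted output], U7=0, U8=0 → 0 — eliminated
Only U6 stuck-at-1 reproduces the observed 1.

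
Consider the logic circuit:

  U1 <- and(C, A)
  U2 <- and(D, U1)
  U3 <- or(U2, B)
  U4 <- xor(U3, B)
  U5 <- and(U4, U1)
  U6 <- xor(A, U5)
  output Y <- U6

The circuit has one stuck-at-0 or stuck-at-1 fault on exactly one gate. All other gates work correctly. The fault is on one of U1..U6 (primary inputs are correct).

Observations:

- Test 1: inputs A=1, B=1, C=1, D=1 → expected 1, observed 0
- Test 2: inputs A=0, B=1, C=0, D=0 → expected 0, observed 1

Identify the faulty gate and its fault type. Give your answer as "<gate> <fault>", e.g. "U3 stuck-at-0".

U5 stuck-at-1

Fault-free values for test 1 (A=1, B=1, C=1, D=1): U1=1, U2=1, U3=1, U4=0, U5=0, U6=1, giving Y=1. Observed 0.
Test 1: faults giving observed 0 are {U3 stuck-at-0, U4 stuck-at-1, U5 stuck-at-1, U6 stuck-at-0}.
Test 2 (A=0, B=1, C=0, D=0): fault-free U1=0, U2=0, U3=1, U4=0, U5=0, U6=0 → 0; observed 1. Eliminates U3 stuck-at-0, U4 stuck-at-1, U6 stuck-at-0.
Only U5 stuck-at-1 is consistent with every test.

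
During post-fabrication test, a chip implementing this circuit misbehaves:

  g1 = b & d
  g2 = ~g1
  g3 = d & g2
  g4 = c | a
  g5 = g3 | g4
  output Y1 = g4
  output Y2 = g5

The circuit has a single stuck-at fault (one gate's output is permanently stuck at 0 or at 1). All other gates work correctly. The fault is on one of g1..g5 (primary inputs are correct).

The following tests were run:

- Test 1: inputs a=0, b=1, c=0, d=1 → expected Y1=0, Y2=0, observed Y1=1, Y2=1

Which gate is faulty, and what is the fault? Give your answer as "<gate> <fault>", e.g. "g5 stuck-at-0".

Fault-free values for test 1 (a=0, b=1, c=0, d=1): g1=1, g2=0, g3=0, g4=0, g5=0, giving Y1=0, Y2=0. Observed Y1=1, Y2=1.
Test 1: faults giving observed Y1=1, Y2=1 are {g4 stuck-at-1}.
Only g4 stuck-at-1 is consistent with every test.

g4 stuck-at-1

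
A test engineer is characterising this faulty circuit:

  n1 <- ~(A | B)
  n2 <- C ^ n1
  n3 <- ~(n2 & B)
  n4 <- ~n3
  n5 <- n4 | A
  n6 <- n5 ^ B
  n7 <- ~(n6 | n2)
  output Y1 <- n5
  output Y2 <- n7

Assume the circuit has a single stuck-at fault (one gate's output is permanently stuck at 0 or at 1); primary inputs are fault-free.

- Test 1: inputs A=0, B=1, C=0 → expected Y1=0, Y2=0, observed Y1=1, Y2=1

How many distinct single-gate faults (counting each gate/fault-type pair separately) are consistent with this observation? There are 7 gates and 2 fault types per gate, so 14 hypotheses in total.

Fault-free: n1=0, n2=0, n3=1, n4=0, n5=0, n6=1, n7=0 → Y1=0, Y2=0. Observed Y1=1, Y2=1.
  n1 stuck-at-0: output Y1=0, Y2=0 ✗
  n1 stuck-at-1: output Y1=1, Y2=0 ✗
  n2 stuck-at-0: output Y1=0, Y2=0 ✗
  n2 stuck-at-1: output Y1=1, Y2=0 ✗
  n3 stuck-at-0: output Y1=1, Y2=1 ✓
  n3 stuck-at-1: output Y1=0, Y2=0 ✗
  n4 stuck-at-0: output Y1=0, Y2=0 ✗
  n4 stuck-at-1: output Y1=1, Y2=1 ✓
  n5 stuck-at-0: output Y1=0, Y2=0 ✗
  n5 stuck-at-1: output Y1=1, Y2=1 ✓
  n6 stuck-at-0: output Y1=0, Y2=1 ✗
  n6 stuck-at-1: output Y1=0, Y2=0 ✗
  n7 stuck-at-0: output Y1=0, Y2=0 ✗
  n7 stuck-at-1: output Y1=0, Y2=1 ✗
Consistent faults: {n3 stuck-at-0, n4 stuck-at-1, n5 stuck-at-1} — 3 in all.

3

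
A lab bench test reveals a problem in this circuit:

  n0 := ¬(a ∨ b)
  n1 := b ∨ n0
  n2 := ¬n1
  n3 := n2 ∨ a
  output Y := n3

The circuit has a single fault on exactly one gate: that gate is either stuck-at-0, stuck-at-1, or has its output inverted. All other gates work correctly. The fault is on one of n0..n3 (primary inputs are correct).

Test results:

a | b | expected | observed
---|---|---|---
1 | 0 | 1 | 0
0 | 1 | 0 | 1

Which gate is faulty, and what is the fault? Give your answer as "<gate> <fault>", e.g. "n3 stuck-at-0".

Fault-free values for test 1 (a=1, b=0): n0=0, n1=0, n2=1, n3=1, giving Y=1. Observed 0.
Test 1: faults giving observed 0 are {n3 stuck-at-0, n3 inverted output}.
Test 2 (a=0, b=1): fault-free n0=0, n1=1, n2=0, n3=0 → 0; observed 1. Eliminates n3 stuck-at-0.
Only n3 inverted output is consistent with every test.

n3 inverted output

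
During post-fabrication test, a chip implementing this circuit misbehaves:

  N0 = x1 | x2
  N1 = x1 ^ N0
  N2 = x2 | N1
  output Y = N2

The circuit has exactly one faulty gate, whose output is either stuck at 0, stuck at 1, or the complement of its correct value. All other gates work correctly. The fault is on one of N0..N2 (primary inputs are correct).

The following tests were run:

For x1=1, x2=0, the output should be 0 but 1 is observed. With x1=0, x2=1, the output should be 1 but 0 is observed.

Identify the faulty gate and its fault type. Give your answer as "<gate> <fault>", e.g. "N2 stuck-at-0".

N2 inverted output

Fault-free values for test 1 (x1=1, x2=0): N0=1, N1=0, N2=0, giving Y=0. Observed 1.
Test 1: faults giving observed 1 are {N0 stuck-at-0, N0 inverted output, N1 stuck-at-1, N1 inverted output, N2 stuck-at-1, N2 inverted output}.
Test 2 (x1=0, x2=1): fault-free N0=1, N1=1, N2=1 → 1; observed 0. Eliminates N0 stuck-at-0, N0 inverted output, N1 stuck-at-1, N1 inverted output, N2 stuck-at-1.
Only N2 inverted output is consistent with every test.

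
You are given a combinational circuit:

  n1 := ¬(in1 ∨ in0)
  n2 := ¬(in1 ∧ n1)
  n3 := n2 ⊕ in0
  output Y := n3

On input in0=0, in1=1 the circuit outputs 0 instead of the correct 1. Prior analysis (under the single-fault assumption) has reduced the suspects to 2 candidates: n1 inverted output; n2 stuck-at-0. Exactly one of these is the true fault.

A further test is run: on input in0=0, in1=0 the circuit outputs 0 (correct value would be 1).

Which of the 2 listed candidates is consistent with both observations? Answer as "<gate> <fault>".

Evaluate each candidate on input in0=0, in1=0:
  n1 inverted output: n1=0 [inverted output], n2=1, n3=1 → 1 — eliminated
  n2 stuck-at-0: n1=1, n2=0 [stuck-at-0], n3=0 → 0 — matches
Only n2 stuck-at-0 reproduces the observed 0.

n2 stuck-at-0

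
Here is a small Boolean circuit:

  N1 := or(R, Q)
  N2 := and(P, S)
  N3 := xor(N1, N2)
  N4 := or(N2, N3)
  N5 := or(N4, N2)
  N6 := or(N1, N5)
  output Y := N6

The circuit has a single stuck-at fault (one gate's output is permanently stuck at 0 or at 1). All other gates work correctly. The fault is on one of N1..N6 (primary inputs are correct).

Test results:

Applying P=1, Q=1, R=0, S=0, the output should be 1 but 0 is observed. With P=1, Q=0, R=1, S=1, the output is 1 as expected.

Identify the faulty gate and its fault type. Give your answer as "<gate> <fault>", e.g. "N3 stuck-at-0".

Fault-free values for test 1 (P=1, Q=1, R=0, S=0): N1=1, N2=0, N3=1, N4=1, N5=1, N6=1, giving Y=1. Observed 0.
Test 1: faults giving observed 0 are {N1 stuck-at-0, N6 stuck-at-0}.
Test 2 (P=1, Q=0, R=1, S=1): fault-free N1=1, N2=1, N3=0, N4=1, N5=1, N6=1 → 1; observed 1. Eliminates N6 stuck-at-0.
Only N1 stuck-at-0 is consistent with every test.

N1 stuck-at-0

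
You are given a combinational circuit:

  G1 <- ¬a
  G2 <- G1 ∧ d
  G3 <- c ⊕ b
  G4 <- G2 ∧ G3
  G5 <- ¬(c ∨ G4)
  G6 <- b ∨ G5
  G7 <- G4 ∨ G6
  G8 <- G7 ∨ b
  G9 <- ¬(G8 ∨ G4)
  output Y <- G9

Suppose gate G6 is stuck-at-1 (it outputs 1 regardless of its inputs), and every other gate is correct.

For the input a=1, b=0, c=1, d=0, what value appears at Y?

Propagate with G6 forced: G1=0, G2=0, G3=1, G4=0, G5=0, G6=1 [stuck-at-1], G7=1, G8=1, G9=0.
So Y = 0. (Without the fault it would be 1.)

0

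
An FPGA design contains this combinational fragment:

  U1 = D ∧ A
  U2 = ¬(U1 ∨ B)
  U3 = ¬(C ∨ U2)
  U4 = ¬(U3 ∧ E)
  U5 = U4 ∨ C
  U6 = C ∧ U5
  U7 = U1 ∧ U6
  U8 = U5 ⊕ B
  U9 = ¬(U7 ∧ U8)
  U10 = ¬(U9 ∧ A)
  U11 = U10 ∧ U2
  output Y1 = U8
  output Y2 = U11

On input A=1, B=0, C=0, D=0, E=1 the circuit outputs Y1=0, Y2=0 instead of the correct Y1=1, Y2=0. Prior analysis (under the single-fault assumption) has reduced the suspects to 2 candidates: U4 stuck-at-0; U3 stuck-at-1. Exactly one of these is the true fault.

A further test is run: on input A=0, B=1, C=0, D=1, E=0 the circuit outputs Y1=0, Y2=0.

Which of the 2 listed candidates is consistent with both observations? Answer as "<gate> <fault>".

U3 stuck-at-1

Evaluate each candidate on input A=0, B=1, C=0, D=1, E=0:
  U4 stuck-at-0: U1=0, U2=0, U3=1, U4=0 [stuck-at-0], U5=0, U6=0, U7=0, U8=1, U9=1, U10=1, U11=0 → Y1=1, Y2=0 — eliminated
  U3 stuck-at-1: U1=0, U2=0, U3=1 [stuck-at-1], U4=1, U5=1, U6=0, U7=0, U8=0, U9=1, U10=1, U11=0 → Y1=0, Y2=0 — matches
Only U3 stuck-at-1 reproduces the observed Y1=0, Y2=0.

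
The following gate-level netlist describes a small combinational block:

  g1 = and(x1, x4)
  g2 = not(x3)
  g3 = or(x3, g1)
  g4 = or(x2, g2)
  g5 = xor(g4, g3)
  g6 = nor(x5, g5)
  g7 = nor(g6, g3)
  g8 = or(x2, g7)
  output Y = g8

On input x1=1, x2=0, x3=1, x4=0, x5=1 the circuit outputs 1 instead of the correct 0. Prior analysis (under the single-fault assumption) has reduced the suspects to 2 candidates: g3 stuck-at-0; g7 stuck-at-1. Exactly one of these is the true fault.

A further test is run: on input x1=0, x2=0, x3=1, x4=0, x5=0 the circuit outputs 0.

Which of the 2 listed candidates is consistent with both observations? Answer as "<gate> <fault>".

g3 stuck-at-0

Evaluate each candidate on input x1=0, x2=0, x3=1, x4=0, x5=0:
  g3 stuck-at-0: g1=0, g2=0, g3=0 [stuck-at-0], g4=0, g5=0, g6=1, g7=0, g8=0 → 0 — matches
  g7 stuck-at-1: g1=0, g2=0, g3=1, g4=0, g5=1, g6=0, g7=1 [stuck-at-1], g8=1 → 1 — eliminated
Only g3 stuck-at-0 reproduces the observed 0.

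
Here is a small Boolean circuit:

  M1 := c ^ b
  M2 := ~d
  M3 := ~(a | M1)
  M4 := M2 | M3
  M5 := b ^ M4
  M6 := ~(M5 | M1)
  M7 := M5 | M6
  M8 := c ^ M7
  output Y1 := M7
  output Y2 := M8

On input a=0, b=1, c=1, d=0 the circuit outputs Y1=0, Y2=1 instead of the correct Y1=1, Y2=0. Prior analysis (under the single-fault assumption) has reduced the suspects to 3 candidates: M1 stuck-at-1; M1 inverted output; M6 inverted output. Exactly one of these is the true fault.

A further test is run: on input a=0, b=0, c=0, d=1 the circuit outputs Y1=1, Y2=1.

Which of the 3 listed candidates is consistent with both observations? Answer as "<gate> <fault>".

Evaluate each candidate on input a=0, b=0, c=0, d=1:
  M1 stuck-at-1: M1=1 [stuck-at-1], M2=0, M3=0, M4=0, M5=0, M6=0, M7=0, M8=0 → Y1=0, Y2=0 — eliminated
  M1 inverted output: M1=1 [inverted output], M2=0, M3=0, M4=0, M5=0, M6=0, M7=0, M8=0 → Y1=0, Y2=0 — eliminated
  M6 inverted output: M1=0, M2=0, M3=1, M4=1, M5=1, M6=1 [inverted output], M7=1, M8=1 → Y1=1, Y2=1 — matches
Only M6 inverted output reproduces the observed Y1=1, Y2=1.

M6 inverted output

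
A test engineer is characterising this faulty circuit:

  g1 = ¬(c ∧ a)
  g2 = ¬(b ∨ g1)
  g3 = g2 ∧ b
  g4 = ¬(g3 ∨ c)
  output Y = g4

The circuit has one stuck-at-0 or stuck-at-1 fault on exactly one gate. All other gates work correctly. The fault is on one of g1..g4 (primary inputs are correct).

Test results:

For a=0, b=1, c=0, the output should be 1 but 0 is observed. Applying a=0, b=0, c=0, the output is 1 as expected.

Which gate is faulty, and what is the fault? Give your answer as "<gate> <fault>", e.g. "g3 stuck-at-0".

Fault-free values for test 1 (a=0, b=1, c=0): g1=1, g2=0, g3=0, g4=1, giving Y=1. Observed 0.
Test 1: faults giving observed 0 are {g2 stuck-at-1, g3 stuck-at-1, g4 stuck-at-0}.
Test 2 (a=0, b=0, c=0): fault-free g1=1, g2=0, g3=0, g4=1 → 1; observed 1. Eliminates g3 stuck-at-1, g4 stuck-at-0.
Only g2 stuck-at-1 is consistent with every test.

g2 stuck-at-1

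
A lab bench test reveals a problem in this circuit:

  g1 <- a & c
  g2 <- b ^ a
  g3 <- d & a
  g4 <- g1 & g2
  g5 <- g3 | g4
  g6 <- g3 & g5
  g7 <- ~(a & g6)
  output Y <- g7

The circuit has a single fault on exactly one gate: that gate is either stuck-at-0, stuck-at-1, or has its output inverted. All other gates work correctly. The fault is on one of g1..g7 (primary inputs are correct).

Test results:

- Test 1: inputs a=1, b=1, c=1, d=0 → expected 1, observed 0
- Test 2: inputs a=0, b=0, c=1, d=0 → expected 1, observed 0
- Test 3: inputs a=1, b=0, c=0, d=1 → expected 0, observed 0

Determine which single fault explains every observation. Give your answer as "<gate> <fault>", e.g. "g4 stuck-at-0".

Fault-free values for test 1 (a=1, b=1, c=1, d=0): g1=1, g2=0, g3=0, g4=0, g5=0, g6=0, g7=1, giving Y=1. Observed 0.
Test 1: faults giving observed 0 are {g3 stuck-at-1, g3 inverted output, g6 stuck-at-1, g6 inverted output, g7 stuck-at-0, g7 inverted output}.
Test 2 (a=0, b=0, c=1, d=0): fault-free g1=0, g2=0, g3=0, g4=0, g5=0, g6=0, g7=1 → 1; observed 0. Eliminates g3 stuck-at-1, g3 inverted output, g6 stuck-at-1, g6 inverted output.
Test 3 (a=1, b=0, c=0, d=1): fault-free g1=0, g2=1, g3=1, g4=0, g5=1, g6=1, g7=0 → 0; observed 0. Eliminates g7 inverted output.
Only g7 stuck-at-0 is consistent with every test.

g7 stuck-at-0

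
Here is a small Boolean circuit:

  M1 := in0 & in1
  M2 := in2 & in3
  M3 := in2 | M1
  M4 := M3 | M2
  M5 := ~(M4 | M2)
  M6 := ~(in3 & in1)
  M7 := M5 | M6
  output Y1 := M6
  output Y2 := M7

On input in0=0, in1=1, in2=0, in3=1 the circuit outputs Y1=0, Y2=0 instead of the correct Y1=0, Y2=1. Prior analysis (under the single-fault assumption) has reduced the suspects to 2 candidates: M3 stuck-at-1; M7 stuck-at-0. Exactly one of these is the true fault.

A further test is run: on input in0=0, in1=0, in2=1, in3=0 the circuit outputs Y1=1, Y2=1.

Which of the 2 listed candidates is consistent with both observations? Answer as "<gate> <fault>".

Evaluate each candidate on input in0=0, in1=0, in2=1, in3=0:
  M3 stuck-at-1: M1=0, M2=0, M3=1 [stuck-at-1], M4=1, M5=0, M6=1, M7=1 → Y1=1, Y2=1 — matches
  M7 stuck-at-0: M1=0, M2=0, M3=1, M4=1, M5=0, M6=1, M7=0 [stuck-at-0] → Y1=1, Y2=0 — eliminated
Only M3 stuck-at-1 reproduces the observed Y1=1, Y2=1.

M3 stuck-at-1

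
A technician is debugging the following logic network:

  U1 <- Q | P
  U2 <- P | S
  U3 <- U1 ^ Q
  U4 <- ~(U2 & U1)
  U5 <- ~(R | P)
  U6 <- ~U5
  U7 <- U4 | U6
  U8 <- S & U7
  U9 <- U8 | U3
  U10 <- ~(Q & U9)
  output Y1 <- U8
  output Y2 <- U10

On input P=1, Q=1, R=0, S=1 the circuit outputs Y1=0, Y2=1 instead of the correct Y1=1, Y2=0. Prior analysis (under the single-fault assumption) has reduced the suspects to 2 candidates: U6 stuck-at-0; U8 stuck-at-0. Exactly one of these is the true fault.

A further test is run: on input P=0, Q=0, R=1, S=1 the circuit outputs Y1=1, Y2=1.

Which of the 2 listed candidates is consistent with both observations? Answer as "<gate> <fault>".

U6 stuck-at-0

Evaluate each candidate on input P=0, Q=0, R=1, S=1:
  U6 stuck-at-0: U1=0, U2=1, U3=0, U4=1, U5=0, U6=0 [stuck-at-0], U7=1, U8=1, U9=1, U10=1 → Y1=1, Y2=1 — matches
  U8 stuck-at-0: U1=0, U2=1, U3=0, U4=1, U5=0, U6=1, U7=1, U8=0 [stuck-at-0], U9=0, U10=1 → Y1=0, Y2=1 — eliminated
Only U6 stuck-at-0 reproduces the observed Y1=1, Y2=1.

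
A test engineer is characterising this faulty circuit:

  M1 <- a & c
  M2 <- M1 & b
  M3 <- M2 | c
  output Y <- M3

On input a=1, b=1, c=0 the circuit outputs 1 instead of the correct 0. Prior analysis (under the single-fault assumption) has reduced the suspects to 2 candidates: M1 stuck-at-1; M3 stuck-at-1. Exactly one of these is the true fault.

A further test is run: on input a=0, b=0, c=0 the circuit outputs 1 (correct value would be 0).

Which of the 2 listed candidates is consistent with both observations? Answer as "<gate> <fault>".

Evaluate each candidate on input a=0, b=0, c=0:
  M1 stuck-at-1: M1=1 [stuck-at-1], M2=0, M3=0 → 0 — eliminated
  M3 stuck-at-1: M1=0, M2=0, M3=1 [stuck-at-1] → 1 — matches
Only M3 stuck-at-1 reproduces the observed 1.

M3 stuck-at-1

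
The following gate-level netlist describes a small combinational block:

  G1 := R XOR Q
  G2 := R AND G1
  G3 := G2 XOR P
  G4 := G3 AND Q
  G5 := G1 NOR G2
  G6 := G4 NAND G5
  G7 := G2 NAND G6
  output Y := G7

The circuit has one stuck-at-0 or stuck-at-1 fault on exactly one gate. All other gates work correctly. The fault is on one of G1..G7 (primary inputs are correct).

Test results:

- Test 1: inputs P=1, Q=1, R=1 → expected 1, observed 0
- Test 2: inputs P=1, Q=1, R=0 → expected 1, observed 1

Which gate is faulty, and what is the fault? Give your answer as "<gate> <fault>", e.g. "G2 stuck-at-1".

Fault-free values for test 1 (P=1, Q=1, R=1): G1=0, G2=0, G3=1, G4=1, G5=1, G6=0, G7=1, giving Y=1. Observed 0.
Test 1: faults giving observed 0 are {G1 stuck-at-1, G2 stuck-at-1, G7 stuck-at-0}.
Test 2 (P=1, Q=1, R=0): fault-free G1=1, G2=0, G3=1, G4=1, G5=0, G6=1, G7=1 → 1; observed 1. Eliminates G2 stuck-at-1, G7 stuck-at-0.
Only G1 stuck-at-1 is consistent with every test.

G1 stuck-at-1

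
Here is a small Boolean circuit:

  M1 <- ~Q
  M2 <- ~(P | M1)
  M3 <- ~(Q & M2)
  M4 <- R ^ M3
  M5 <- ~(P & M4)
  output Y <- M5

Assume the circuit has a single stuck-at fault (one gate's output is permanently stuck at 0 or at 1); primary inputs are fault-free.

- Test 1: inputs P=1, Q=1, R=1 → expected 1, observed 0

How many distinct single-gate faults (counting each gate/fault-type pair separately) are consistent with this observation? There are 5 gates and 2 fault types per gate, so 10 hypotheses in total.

Fault-free: M1=0, M2=0, M3=1, M4=0, M5=1 → 1. Observed 0.
  M1 stuck-at-0: output 1 ✗
  M1 stuck-at-1: output 1 ✗
  M2 stuck-at-0: output 1 ✗
  M2 stuck-at-1: output 0 ✓
  M3 stuck-at-0: output 0 ✓
  M3 stuck-at-1: output 1 ✗
  M4 stuck-at-0: output 1 ✗
  M4 stuck-at-1: output 0 ✓
  M5 stuck-at-0: output 0 ✓
  M5 stuck-at-1: output 1 ✗
Consistent faults: {M2 stuck-at-1, M3 stuck-at-0, M4 stuck-at-1, M5 stuck-at-0} — 4 in all.

4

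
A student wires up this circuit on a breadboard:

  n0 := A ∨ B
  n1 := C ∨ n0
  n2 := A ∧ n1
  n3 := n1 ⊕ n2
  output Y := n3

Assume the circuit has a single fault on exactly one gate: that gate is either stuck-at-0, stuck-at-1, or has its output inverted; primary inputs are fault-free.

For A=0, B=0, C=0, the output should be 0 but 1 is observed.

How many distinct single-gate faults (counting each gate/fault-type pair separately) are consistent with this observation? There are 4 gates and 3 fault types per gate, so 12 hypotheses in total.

8

Fault-free: n0=0, n1=0, n2=0, n3=0 → 0. Observed 1.
  n0 stuck-at-0: output 0 ✗
  n0 stuck-at-1: output 1 ✓
  n0 inverted output: output 1 ✓
  n1 stuck-at-0: output 0 ✗
  n1 stuck-at-1: output 1 ✓
  n1 inverted output: output 1 ✓
  n2 stuck-at-0: output 0 ✗
  n2 stuck-at-1: output 1 ✓
  n2 inverted output: output 1 ✓
  n3 stuck-at-0: output 0 ✗
  n3 stuck-at-1: output 1 ✓
  n3 inverted output: output 1 ✓
Consistent faults: {n0 stuck-at-1, n0 inverted output, n1 stuck-at-1, n1 inverted output, n2 stuck-at-1, n2 inverted output, n3 stuck-at-1, n3 inverted output} — 8 in all.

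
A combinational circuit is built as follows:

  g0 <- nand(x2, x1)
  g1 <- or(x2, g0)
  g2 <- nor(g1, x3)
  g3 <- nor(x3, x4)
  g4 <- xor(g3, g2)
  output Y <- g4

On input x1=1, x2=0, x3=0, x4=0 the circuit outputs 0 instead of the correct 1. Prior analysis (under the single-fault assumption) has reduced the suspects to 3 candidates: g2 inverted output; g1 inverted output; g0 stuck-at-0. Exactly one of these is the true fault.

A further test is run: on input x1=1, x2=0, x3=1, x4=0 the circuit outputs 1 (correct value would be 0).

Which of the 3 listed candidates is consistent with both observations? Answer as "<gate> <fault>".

Evaluate each candidate on input x1=1, x2=0, x3=1, x4=0:
  g2 inverted output: g0=1, g1=1, g2=1 [inverted output], g3=0, g4=1 → 1 — matches
  g1 inverted output: g0=1, g1=0 [inverted output], g2=0, g3=0, g4=0 → 0 — eliminated
  g0 stuck-at-0: g0=0 [stuck-at-0], g1=0, g2=0, g3=0, g4=0 → 0 — eliminated
Only g2 inverted output reproduces the observed 1.

g2 inverted output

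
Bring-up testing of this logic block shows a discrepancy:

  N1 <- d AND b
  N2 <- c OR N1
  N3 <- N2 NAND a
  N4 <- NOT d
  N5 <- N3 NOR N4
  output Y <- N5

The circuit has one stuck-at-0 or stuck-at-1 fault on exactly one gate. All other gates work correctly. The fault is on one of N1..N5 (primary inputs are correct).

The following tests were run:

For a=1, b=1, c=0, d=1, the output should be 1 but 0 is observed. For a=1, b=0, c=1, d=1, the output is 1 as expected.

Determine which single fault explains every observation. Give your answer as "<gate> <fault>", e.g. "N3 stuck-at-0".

Fault-free values for test 1 (a=1, b=1, c=0, d=1): N1=1, N2=1, N3=0, N4=0, N5=1, giving Y=1. Observed 0.
Test 1: faults giving observed 0 are {N1 stuck-at-0, N2 stuck-at-0, N3 stuck-at-1, N4 stuck-at-1, N5 stuck-at-0}.
Test 2 (a=1, b=0, c=1, d=1): fault-free N1=0, N2=1, N3=0, N4=0, N5=1 → 1; observed 1. Eliminates N2 stuck-at-0, N3 stuck-at-1, N4 stuck-at-1, N5 stuck-at-0.
Only N1 stuck-at-0 is consistent with every test.

N1 stuck-at-0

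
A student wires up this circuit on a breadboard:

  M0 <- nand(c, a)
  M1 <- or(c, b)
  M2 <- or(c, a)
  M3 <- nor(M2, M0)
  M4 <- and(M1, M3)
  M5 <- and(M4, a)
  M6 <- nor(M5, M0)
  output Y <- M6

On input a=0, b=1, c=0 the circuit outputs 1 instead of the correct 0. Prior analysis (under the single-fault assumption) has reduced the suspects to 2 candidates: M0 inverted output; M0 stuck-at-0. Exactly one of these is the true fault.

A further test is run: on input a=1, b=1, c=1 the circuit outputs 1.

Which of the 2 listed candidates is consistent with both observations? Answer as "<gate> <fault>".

Evaluate each candidate on input a=1, b=1, c=1:
  M0 inverted output: M0=1 [inverted output], M1=1, M2=1, M3=0, M4=0, M5=0, M6=0 → 0 — eliminated
  M0 stuck-at-0: M0=0 [stuck-at-0], M1=1, M2=1, M3=0, M4=0, M5=0, M6=1 → 1 — matches
Only M0 stuck-at-0 reproduces the observed 1.

M0 stuck-at-0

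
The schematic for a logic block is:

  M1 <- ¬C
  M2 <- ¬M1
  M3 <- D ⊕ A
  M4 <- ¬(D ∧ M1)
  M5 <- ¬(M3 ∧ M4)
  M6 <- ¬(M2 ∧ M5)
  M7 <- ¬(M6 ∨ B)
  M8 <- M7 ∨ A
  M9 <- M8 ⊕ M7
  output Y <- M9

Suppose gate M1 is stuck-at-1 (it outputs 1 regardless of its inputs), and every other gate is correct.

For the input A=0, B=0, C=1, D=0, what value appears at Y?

0

Propagate with M1 forced: M1=1 [stuck-at-1], M2=0, M3=0, M4=1, M5=1, M6=1, M7=0, M8=0, M9=0.
So Y = 0. (Same as the fault-free value — the fault is masked on this input.)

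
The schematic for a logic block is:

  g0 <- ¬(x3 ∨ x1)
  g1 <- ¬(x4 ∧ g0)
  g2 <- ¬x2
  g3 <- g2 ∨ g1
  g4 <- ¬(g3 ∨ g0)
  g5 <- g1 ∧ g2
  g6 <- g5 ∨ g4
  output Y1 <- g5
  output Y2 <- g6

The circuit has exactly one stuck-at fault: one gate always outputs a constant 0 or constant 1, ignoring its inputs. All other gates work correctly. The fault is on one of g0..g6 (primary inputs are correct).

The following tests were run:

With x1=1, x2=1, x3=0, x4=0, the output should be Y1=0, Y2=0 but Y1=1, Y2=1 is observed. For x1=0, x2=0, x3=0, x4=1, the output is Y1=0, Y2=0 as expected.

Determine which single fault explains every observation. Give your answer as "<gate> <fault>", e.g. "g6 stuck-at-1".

g2 stuck-at-1

Fault-free values for test 1 (x1=1, x2=1, x3=0, x4=0): g0=0, g1=1, g2=0, g3=1, g4=0, g5=0, g6=0, giving Y1=0, Y2=0. Observed Y1=1, Y2=1.
Test 1: faults giving observed Y1=1, Y2=1 are {g2 stuck-at-1, g5 stuck-at-1}.
Test 2 (x1=0, x2=0, x3=0, x4=1): fault-free g0=1, g1=0, g2=1, g3=1, g4=0, g5=0, g6=0 → Y1=0, Y2=0; observed Y1=0, Y2=0. Eliminates g5 stuck-at-1.
Only g2 stuck-at-1 is consistent with every test.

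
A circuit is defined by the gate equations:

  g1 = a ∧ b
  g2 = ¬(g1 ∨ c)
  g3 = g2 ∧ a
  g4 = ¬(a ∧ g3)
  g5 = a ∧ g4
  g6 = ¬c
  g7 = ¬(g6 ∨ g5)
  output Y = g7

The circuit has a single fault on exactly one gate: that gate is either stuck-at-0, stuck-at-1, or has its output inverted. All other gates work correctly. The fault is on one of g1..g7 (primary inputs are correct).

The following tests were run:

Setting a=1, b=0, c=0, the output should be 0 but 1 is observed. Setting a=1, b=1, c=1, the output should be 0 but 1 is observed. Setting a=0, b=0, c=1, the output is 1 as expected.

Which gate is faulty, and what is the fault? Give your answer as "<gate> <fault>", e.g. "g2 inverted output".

g7 stuck-at-1

Fault-free values for test 1 (a=1, b=0, c=0): g1=0, g2=1, g3=1, g4=0, g5=0, g6=1, g7=0, giving Y=0. Observed 1.
Test 1: faults giving observed 1 are {g6 stuck-at-0, g6 inverted output, g7 stuck-at-1, g7 inverted output}.
Test 2 (a=1, b=1, c=1): fault-free g1=1, g2=0, g3=0, g4=1, g5=1, g6=0, g7=0 → 0; observed 1. Eliminates g6 stuck-at-0, g6 inverted output.
Test 3 (a=0, b=0, c=1): fault-free g1=0, g2=0, g3=0, g4=1, g5=0, g6=0, g7=1 → 1; observed 1. Eliminates g7 inverted output.
Only g7 stuck-at-1 is consistent with every test.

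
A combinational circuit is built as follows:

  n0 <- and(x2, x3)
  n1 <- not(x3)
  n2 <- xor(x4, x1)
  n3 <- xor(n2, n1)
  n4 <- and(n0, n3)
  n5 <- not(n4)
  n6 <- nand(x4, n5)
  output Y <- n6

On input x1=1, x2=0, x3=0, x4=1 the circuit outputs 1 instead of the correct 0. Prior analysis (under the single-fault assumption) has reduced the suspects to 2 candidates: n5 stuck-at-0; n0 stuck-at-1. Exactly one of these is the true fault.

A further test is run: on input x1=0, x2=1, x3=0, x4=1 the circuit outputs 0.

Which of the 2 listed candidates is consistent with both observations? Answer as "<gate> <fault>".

n0 stuck-at-1

Evaluate each candidate on input x1=0, x2=1, x3=0, x4=1:
  n5 stuck-at-0: n0=0, n1=1, n2=1, n3=0, n4=0, n5=0 [stuck-at-0], n6=1 → 1 — eliminated
  n0 stuck-at-1: n0=1 [stuck-at-1], n1=1, n2=1, n3=0, n4=0, n5=1, n6=0 → 0 — matches
Only n0 stuck-at-1 reproduces the observed 0.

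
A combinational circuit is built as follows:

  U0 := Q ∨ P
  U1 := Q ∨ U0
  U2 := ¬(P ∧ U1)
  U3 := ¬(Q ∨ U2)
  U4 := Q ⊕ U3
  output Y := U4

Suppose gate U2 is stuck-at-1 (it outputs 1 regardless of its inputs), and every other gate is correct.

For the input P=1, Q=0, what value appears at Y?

Propagate with U2 forced: U0=1, U1=1, U2=1 [stuck-at-1], U3=0, U4=0.
So Y = 0. (Without the fault it would be 1.)

0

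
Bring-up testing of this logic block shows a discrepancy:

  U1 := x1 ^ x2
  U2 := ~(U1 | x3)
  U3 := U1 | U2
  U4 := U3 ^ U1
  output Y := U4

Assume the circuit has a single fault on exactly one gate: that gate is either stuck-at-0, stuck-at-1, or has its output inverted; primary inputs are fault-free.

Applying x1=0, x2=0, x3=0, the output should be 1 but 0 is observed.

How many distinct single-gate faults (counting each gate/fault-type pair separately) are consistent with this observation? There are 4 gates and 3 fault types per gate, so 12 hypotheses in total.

8

Fault-free: U1=0, U2=1, U3=1, U4=1 → 1. Observed 0.
  U1 stuck-at-0: output 1 ✗
  U1 stuck-at-1: output 0 ✓
  U1 inverted output: output 0 ✓
  U2 stuck-at-0: output 0 ✓
  U2 stuck-at-1: output 1 ✗
  U2 inverted output: output 0 ✓
  U3 stuck-at-0: output 0 ✓
  U3 stuck-at-1: output 1 ✗
  U3 inverted output: output 0 ✓
  U4 stuck-at-0: output 0 ✓
  U4 stuck-at-1: output 1 ✗
  U4 inverted output: output 0 ✓
Consistent faults: {U1 stuck-at-1, U1 inverted output, U2 stuck-at-0, U2 inverted output, U3 stuck-at-0, U3 inverted output, U4 stuck-at-0, U4 inverted output} — 8 in all.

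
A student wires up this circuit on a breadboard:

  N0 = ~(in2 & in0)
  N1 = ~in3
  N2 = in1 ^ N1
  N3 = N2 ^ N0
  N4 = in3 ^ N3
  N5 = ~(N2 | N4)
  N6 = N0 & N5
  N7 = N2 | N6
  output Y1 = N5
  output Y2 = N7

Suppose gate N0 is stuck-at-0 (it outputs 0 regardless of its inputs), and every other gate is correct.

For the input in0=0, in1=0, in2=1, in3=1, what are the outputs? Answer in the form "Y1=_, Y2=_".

Y1=0, Y2=0

Propagate with N0 forced: N0=0 [stuck-at-0], N1=0, N2=0, N3=0, N4=1, N5=0, N6=0, N7=0.
So the outputs are Y1=0, Y2=0. (Without the fault they would be Y1=1, Y2=1.)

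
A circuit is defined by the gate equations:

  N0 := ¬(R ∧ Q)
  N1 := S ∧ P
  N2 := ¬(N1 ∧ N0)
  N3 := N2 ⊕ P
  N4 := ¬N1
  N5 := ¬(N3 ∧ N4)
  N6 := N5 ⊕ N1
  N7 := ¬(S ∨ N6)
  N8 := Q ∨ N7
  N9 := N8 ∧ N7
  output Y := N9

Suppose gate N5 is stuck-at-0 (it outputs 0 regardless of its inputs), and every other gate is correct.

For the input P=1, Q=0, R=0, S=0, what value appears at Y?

1

Propagate with N5 forced: N0=1, N1=0, N2=1, N3=0, N4=1, N5=0 [stuck-at-0], N6=0, N7=1, N8=1, N9=1.
So Y = 1. (Without the fault it would be 0.)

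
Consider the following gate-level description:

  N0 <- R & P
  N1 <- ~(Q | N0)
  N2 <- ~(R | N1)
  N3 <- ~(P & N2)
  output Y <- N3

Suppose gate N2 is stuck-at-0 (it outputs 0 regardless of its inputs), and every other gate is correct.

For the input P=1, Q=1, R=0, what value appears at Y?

1

Propagate with N2 forced: N0=0, N1=0, N2=0 [stuck-at-0], N3=1.
So Y = 1. (Without the fault it would be 0.)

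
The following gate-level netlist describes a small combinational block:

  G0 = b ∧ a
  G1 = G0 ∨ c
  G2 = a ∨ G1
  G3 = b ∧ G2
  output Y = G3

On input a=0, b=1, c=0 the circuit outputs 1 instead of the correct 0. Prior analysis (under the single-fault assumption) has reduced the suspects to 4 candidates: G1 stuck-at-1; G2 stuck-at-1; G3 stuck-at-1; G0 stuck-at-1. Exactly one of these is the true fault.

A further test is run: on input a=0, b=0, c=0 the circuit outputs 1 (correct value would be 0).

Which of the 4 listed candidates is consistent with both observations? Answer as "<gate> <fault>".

G3 stuck-at-1

Evaluate each candidate on input a=0, b=0, c=0:
  G1 stuck-at-1: G0=0, G1=1 [stuck-at-1], G2=1, G3=0 → 0 — eliminated
  G2 stuck-at-1: G0=0, G1=0, G2=1 [stuck-at-1], G3=0 → 0 — eliminated
  G3 stuck-at-1: G0=0, G1=0, G2=0, G3=1 [stuck-at-1] → 1 — matches
  G0 stuck-at-1: G0=1 [stuck-at-1], G1=1, G2=1, G3=0 → 0 — eliminated
Only G3 stuck-at-1 reproduces the observed 1.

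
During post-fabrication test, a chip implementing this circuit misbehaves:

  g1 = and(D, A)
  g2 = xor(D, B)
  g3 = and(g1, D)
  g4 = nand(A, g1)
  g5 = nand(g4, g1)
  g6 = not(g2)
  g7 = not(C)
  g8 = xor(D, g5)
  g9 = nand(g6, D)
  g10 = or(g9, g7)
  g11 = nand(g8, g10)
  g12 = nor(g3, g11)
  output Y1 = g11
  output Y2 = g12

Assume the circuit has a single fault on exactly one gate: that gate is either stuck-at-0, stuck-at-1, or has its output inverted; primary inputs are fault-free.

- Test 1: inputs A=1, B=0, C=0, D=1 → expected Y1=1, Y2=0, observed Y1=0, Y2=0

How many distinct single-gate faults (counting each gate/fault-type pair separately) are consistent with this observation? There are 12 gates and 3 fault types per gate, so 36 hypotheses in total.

8

Fault-free: g1=1, g2=1, g3=1, g4=0, g5=1, g6=0, g7=1, g8=0, g9=1, g10=1, g11=1, g12=0 → Y1=1, Y2=0. Observed Y1=0, Y2=0.
  g1: none of the 3 fault types match ✗
  g2: none of the 3 fault types match ✗
  g3: none of the 3 fault types match ✗
  g4: stuck-at-1, inverted output ✓; others ✗
  g5: stuck-at-0, inverted output ✓; others ✗
  g6: none of the 3 fault types match ✗
  g7: none of the 3 fault types match ✗
  g8: stuck-at-1, inverted output ✓; others ✗
  g9: none of the 3 fault types match ✗
  g10: none of the 3 fault types match ✗
  g11: stuck-at-0, inverted output ✓; others ✗
  g12: none of the 3 fault types match ✗
Consistent faults: {g4 stuck-at-1, g4 inverted output, g5 stuck-at-0, g5 inverted output, g8 stuck-at-1, g8 inverted output, g11 stuck-at-0, g11 inverted output} — 8 in all.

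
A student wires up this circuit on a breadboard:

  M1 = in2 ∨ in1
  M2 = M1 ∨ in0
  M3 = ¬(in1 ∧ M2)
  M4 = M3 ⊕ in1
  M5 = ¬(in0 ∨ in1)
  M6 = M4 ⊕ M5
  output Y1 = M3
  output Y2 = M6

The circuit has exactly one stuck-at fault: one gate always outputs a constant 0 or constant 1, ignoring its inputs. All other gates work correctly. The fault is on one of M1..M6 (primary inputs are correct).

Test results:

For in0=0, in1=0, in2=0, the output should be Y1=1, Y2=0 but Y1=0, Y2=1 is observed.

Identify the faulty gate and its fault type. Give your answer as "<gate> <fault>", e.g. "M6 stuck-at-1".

M3 stuck-at-0

Fault-free values for test 1 (in0=0, in1=0, in2=0): M1=0, M2=0, M3=1, M4=1, M5=1, M6=0, giving Y1=1, Y2=0. Observed Y1=0, Y2=1.
Test 1: faults giving observed Y1=0, Y2=1 are {M3 stuck-at-0}.
Only M3 stuck-at-0 is consistent with every test.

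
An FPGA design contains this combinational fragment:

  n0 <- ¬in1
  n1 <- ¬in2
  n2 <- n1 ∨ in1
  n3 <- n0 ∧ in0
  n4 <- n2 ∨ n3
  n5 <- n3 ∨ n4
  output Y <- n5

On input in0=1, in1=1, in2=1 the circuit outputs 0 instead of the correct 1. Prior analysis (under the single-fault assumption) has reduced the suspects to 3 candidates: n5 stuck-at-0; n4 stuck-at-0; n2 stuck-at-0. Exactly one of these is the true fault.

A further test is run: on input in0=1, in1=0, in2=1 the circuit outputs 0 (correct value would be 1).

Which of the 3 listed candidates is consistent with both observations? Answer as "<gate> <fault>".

n5 stuck-at-0

Evaluate each candidate on input in0=1, in1=0, in2=1:
  n5 stuck-at-0: n0=1, n1=0, n2=0, n3=1, n4=1, n5=0 [stuck-at-0] → 0 — matches
  n4 stuck-at-0: n0=1, n1=0, n2=0, n3=1, n4=0 [stuck-at-0], n5=1 → 1 — eliminated
  n2 stuck-at-0: n0=1, n1=0, n2=0 [stuck-at-0], n3=1, n4=1, n5=1 → 1 — eliminated
Only n5 stuck-at-0 reproduces the observed 0.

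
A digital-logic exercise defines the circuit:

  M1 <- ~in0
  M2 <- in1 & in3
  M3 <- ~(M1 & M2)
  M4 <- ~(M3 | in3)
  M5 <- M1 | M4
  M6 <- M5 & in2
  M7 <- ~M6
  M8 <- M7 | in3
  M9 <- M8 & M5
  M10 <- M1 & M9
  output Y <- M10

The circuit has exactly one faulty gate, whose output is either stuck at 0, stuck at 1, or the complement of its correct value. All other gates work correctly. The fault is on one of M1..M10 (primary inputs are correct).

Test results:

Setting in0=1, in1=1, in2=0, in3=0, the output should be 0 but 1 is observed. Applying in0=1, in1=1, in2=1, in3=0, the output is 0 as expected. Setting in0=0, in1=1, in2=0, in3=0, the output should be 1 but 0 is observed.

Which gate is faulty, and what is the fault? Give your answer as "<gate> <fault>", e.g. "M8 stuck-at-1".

M1 inverted output

Fault-free values for test 1 (in0=1, in1=1, in2=0, in3=0): M1=0, M2=0, M3=1, M4=0, M5=0, M6=0, M7=1, M8=1, M9=0, M10=0, giving Y=0. Observed 1.
Test 1: faults giving observed 1 are {M1 stuck-at-1, M1 inverted output, M10 stuck-at-1, M10 inverted output}.
Test 2 (in0=1, in1=1, in2=1, in3=0): fault-free M1=0, M2=0, M3=1, M4=0, M5=0, M6=0, M7=1, M8=1, M9=0, M10=0 → 0; observed 0. Eliminates M10 stuck-at-1, M10 inverted output.
Test 3 (in0=0, in1=1, in2=0, in3=0): fault-free M1=1, M2=0, M3=1, M4=0, M5=1, M6=0, M7=1, M8=1, M9=1, M10=1 → 1; observed 0. Eliminates M1 stuck-at-1.
Only M1 inverted output is consistent with every test.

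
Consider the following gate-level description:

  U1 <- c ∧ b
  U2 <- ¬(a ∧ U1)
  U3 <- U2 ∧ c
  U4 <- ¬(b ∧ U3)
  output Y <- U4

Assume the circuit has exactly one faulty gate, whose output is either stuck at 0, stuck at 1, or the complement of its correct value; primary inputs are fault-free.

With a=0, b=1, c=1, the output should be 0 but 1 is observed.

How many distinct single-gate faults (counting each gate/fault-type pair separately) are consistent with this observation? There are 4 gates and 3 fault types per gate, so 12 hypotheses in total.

6

Fault-free: U1=1, U2=1, U3=1, U4=0 → 0. Observed 1.
  U1 stuck-at-0: output 0 ✗
  U1 stuck-at-1: output 0 ✗
  U1 inverted output: output 0 ✗
  U2 stuck-at-0: output 1 ✓
  U2 stuck-at-1: output 0 ✗
  U2 inverted output: output 1 ✓
  U3 stuck-at-0: output 1 ✓
  U3 stuck-at-1: output 0 ✗
  U3 inverted output: output 1 ✓
  U4 stuck-at-0: output 0 ✗
  U4 stuck-at-1: output 1 ✓
  U4 inverted output: output 1 ✓
Consistent faults: {U2 stuck-at-0, U2 inverted output, U3 stuck-at-0, U3 inverted output, U4 stuck-at-1, U4 inverted output} — 6 in all.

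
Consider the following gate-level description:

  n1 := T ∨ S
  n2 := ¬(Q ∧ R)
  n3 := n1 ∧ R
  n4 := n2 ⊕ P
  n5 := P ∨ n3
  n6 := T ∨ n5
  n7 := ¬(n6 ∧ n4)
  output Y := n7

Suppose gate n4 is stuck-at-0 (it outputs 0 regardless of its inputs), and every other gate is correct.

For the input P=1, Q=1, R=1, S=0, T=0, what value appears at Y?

Propagate with n4 forced: n1=0, n2=0, n3=0, n4=0 [stuck-at-0], n5=1, n6=1, n7=1.
So Y = 1. (Without the fault it would be 0.)

1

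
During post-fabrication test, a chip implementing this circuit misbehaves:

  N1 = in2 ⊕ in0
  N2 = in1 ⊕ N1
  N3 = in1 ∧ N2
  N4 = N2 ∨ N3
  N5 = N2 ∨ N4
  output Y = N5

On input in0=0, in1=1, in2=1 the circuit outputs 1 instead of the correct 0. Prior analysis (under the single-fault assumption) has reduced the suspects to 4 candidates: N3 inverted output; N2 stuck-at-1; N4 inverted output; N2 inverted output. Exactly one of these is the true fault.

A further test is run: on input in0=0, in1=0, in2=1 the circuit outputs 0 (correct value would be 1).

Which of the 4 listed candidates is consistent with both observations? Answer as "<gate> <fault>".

N2 inverted output

Evaluate each candidate on input in0=0, in1=0, in2=1:
  N3 inverted output: N1=1, N2=1, N3=1 [inverted output], N4=1, N5=1 → 1 — eliminated
  N2 stuck-at-1: N1=1, N2=1 [stuck-at-1], N3=0, N4=1, N5=1 → 1 — eliminated
  N4 inverted output: N1=1, N2=1, N3=0, N4=0 [inverted output], N5=1 → 1 — eliminated
  N2 inverted output: N1=1, N2=0 [inverted output], N3=0, N4=0, N5=0 → 0 — matches
Only N2 inverted output reproduces the observed 0.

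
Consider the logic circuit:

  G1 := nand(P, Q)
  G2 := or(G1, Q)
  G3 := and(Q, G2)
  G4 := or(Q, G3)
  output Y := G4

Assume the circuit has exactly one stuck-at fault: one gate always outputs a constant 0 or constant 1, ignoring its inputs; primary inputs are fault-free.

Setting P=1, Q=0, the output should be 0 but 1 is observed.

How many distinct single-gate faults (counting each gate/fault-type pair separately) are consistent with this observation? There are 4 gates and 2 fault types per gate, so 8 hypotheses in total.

2

Fault-free: G1=1, G2=1, G3=0, G4=0 → 0. Observed 1.
  G1 stuck-at-0: output 0 ✗
  G1 stuck-at-1: output 0 ✗
  G2 stuck-at-0: output 0 ✗
  G2 stuck-at-1: output 0 ✗
  G3 stuck-at-0: output 0 ✗
  G3 stuck-at-1: output 1 ✓
  G4 stuck-at-0: output 0 ✗
  G4 stuck-at-1: output 1 ✓
Consistent faults: {G3 stuck-at-1, G4 stuck-at-1} — 2 in all.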